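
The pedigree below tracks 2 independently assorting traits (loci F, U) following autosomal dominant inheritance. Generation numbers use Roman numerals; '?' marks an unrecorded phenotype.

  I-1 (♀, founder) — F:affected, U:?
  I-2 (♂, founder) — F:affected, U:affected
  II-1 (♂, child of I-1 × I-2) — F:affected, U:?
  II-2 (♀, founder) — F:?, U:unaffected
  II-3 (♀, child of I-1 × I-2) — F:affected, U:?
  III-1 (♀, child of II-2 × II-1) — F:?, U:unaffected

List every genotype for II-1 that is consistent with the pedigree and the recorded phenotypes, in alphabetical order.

F/I-1 aff ·: Ff|FF
F/I-2 aff ·: Ff|FF
F/II-1 aff I-1×I-2: Ff|FF
F/II-2 ? ·: ff|Ff|FF
F/II-3 aff I-1×I-2: Ff|FF
F/III-1 ? II-2×II-1: ff|Ff|FF
⇒ F over [I-1,I-2,II-1,II-2,II-3,III-1]: 70 consistent
U/I-1 ? ·: uu|Uu|UU
U/I-2 aff ·: Uu|UU
U/II-1 ? I-1×I-2: uu|Uu
U/II-2 un ·: uu
U/II-3 ? I-1×I-2: uu|Uu|UU
U/III-1 un II-2×II-1: uu
⇒ U over [I-1,I-2,II-1,II-2,II-3,III-1]: 15 consistent

II-1 ∈ {FF Uu, FF uu, Ff Uu, Ff uu}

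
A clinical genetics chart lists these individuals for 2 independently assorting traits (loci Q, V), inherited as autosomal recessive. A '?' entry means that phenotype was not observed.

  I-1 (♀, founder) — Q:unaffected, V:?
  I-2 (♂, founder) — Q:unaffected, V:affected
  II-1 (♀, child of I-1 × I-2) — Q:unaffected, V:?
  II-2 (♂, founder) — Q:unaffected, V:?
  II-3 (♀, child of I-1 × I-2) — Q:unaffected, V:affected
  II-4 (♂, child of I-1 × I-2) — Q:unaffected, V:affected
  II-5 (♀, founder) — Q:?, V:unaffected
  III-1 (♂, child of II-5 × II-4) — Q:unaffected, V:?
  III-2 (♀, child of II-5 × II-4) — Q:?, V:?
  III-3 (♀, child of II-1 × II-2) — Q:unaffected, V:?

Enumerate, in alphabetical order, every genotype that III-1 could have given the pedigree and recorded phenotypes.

Q/I-1 un ·: QQ|Qq
Q/I-2 un ·: QQ|Qq
Q/II-1 un I-1×I-2: QQ|Qq
Q/II-2 un ·: QQ|Qq
Q/II-3 un I-1×I-2: QQ|Qq
Q/II-4 un I-1×I-2: QQ|Qq
Q/II-5 ? ·: QQ|Qq|qq
Q/III-1 un II-5×II-4: QQ|Qq
Q/III-2 ? II-5×II-4: QQ|Qq|qq
Q/III-3 un II-1×II-2: QQ|Qq
⇒ Q over [I-1,I-2,II-1,II-2,II-3,II-4,II-5,III-1,III-2,III-3]: 774 consistent
V/I-1 ? ·: Vv|vv
V/I-2 aff ·: vv
V/II-1 ? I-1×I-2: Vv|vv
V/II-2 ? ·: VV|Vv|vv
V/II-3 aff I-1×I-2: vv
V/II-4 aff I-1×I-2: vv
V/II-5 un ·: VV|Vv
V/III-1 ? II-5×II-4: Vv|vv
V/III-2 ? II-5×II-4: Vv|vv
V/III-3 ? II-1×II-2: VV|Vv|vv
⇒ V over [I-1,I-2,II-1,II-2,II-3,II-4,II-5,III-1,III-2,III-3]: 75 consistent

III-1 ∈ {QQ Vv, QQ vv, Qq Vv, Qq vv}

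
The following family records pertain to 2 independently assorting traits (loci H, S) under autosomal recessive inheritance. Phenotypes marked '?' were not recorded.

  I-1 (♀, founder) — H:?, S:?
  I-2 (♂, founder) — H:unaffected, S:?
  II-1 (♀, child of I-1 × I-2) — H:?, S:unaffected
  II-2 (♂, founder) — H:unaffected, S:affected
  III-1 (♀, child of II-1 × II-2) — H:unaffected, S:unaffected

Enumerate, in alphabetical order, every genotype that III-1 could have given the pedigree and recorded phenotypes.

III-1 ∈ {HH Ss, Hh Ss}

H/I-1 ? ·: HH|Hh|hh
H/I-2 un ·: HH|Hh
H/II-1 ? I-1×I-2: HH|Hh|hh
H/II-2 un ·: HH|Hh
H/III-1 un II-1×II-2: HH|Hh
⇒ H over [I-1,I-2,II-1,II-2,III-1]: 36 consistent
S/I-1 ? ·: SS|Ss|ss
S/I-2 ? ·: SS|Ss|ss
S/II-1 un I-1×I-2: SS|Ss
S/II-2 aff ·: ss
S/III-1 un II-1×II-2: Ss
⇒ S over [I-1,I-2,II-1,II-2,III-1]: 11 consistent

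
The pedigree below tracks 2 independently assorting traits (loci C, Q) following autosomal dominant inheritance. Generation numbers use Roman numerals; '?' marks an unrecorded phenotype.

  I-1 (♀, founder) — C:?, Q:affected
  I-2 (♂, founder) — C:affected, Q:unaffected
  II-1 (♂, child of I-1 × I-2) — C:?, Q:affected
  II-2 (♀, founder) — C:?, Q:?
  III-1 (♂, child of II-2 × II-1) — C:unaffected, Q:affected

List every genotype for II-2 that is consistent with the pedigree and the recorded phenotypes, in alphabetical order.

II-2 ∈ {Cc QQ, Cc Qq, Cc qq, cc QQ, cc Qq, cc qq}

C/I-1 ? ·: cc|Cc|CC
C/I-2 aff ·: Cc|CC
C/II-1 ? I-1×I-2: cc|Cc
C/II-2 ? ·: cc|Cc
C/III-1 un II-2×II-1: cc
⇒ C over [I-1,I-2,II-1,II-2,III-1]: 14 consistent
Q/I-1 aff ·: Qq|QQ
Q/I-2 un ·: qq
Q/II-1 aff I-1×I-2: Qq
Q/II-2 ? ·: qq|Qq|QQ
Q/III-1 aff II-2×II-1: Qq|QQ
⇒ Q over [I-1,I-2,II-1,II-2,III-1]: 10 consistent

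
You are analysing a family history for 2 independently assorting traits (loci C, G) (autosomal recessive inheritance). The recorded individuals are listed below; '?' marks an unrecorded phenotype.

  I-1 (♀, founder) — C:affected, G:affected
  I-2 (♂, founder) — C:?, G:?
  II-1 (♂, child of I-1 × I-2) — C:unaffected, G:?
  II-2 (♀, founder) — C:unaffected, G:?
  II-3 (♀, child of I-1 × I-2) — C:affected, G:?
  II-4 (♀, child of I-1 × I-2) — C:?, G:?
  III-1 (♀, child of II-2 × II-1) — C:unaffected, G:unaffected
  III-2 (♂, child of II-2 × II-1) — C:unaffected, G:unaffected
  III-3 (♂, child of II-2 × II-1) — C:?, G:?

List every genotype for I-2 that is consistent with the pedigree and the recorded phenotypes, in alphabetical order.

I-2 ∈ {Cc GG, Cc Gg, Cc gg}

C/I-1 aff ·: cc
C/I-2 ? ·: Cc
C/II-1 un I-1×I-2: Cc
C/II-2 un ·: CC|Cc
C/II-3 aff I-1×I-2: cc
C/II-4 ? I-1×I-2: Cc|cc
C/III-1 un II-2×II-1: CC|Cc
C/III-2 un II-2×II-1: CC|Cc
C/III-3 ? II-2×II-1: CC|Cc|cc
⇒ C over [I-1,I-2,II-1,II-2,II-3,II-4,III-1,III-2,III-3]: 40 consistent
G/I-1 aff ·: gg
G/I-2 ? ·: GG|Gg|gg
G/II-1 ? I-1×I-2: Gg|gg
G/II-2 ? ·: GG|Gg|gg
G/II-3 ? I-1×I-2: Gg|gg
G/II-4 ? I-1×I-2: Gg|gg
G/III-1 un II-2×II-1: GG|Gg
G/III-2 un II-2×II-1: GG|Gg
G/III-3 ? II-2×II-1: GG|Gg|gg
⇒ G over [I-1,I-2,II-1,II-2,II-3,II-4,III-1,III-2,III-3]: 125 consistent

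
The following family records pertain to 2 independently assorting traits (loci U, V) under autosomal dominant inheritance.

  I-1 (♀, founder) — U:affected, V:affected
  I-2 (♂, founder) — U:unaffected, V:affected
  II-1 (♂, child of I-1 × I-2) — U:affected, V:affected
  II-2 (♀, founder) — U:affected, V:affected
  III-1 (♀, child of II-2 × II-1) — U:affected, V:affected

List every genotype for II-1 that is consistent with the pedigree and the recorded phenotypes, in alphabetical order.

U/I-1 aff ·: Uu|UU
U/I-2 un ·: uu
U/II-1 aff I-1×I-2: Uu
U/II-2 aff ·: Uu|UU
U/III-1 aff II-2×II-1: Uu|UU
⇒ U over [I-1,I-2,II-1,II-2,III-1]: 8 consistent
V/I-1 aff ·: Vv|VV
V/I-2 aff ·: Vv|VV
V/II-1 aff I-1×I-2: Vv|VV
V/II-2 aff ·: Vv|VV
V/III-1 aff II-2×II-1: Vv|VV
⇒ V over [I-1,I-2,II-1,II-2,III-1]: 24 consistent

II-1 ∈ {Uu VV, Uu Vv}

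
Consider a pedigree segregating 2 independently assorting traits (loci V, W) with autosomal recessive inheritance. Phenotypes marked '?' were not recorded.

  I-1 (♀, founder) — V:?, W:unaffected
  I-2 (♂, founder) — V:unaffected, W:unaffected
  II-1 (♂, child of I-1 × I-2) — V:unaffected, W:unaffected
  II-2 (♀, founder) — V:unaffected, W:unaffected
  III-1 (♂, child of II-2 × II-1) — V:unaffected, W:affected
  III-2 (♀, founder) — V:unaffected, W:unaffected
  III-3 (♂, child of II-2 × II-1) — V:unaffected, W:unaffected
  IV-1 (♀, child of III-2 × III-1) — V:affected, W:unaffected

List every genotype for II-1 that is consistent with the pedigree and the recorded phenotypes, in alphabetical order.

II-1 ∈ {VV Ww, Vv Ww}

V/I-1 ? ·: VV|Vv|vv
V/I-2 un ·: VV|Vv
V/II-1 un I-1×I-2: VV|Vv
V/II-2 un ·: VV|Vv
V/III-1 un II-2×II-1: Vv
V/III-2 un ·: Vv
V/III-3 un II-2×II-1: VV|Vv
V/IV-1 aff III-2×III-1: vv
⇒ V over [I-1,I-2,II-1,II-2,III-1,III-2,III-3,IV-1]: 28 consistent
W/I-1 un ·: WW|Ww
W/I-2 un ·: WW|Ww
W/II-1 un I-1×I-2: Ww
W/II-2 un ·: Ww
W/III-1 aff II-2×II-1: ww
W/III-2 un ·: WW|Ww
W/III-3 un II-2×II-1: WW|Ww
W/IV-1 un III-2×III-1: Ww
⇒ W over [I-1,I-2,II-1,II-2,III-1,III-2,III-3,IV-1]: 12 consistent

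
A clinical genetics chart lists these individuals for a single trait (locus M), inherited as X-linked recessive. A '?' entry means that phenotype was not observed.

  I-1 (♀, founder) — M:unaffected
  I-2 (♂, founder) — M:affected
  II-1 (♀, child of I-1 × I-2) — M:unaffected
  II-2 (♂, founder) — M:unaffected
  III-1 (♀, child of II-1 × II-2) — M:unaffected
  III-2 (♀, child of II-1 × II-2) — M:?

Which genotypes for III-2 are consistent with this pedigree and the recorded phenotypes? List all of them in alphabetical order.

M/I-1 un ·: X^MX^M|X^MX^m
M/I-2 aff ·: X^mY
M/II-1 un I-1×I-2: X^MX^m
M/II-2 un ·: X^MY
M/III-1 un II-1×II-2: X^MX^M|X^MX^m
M/III-2 ? II-1×II-2: X^MX^M|X^MX^m
⇒ M over [I-1,I-2,II-1,II-2,III-1,III-2]: 8 consistent

III-2 ∈ {X^MX^M, X^MX^m}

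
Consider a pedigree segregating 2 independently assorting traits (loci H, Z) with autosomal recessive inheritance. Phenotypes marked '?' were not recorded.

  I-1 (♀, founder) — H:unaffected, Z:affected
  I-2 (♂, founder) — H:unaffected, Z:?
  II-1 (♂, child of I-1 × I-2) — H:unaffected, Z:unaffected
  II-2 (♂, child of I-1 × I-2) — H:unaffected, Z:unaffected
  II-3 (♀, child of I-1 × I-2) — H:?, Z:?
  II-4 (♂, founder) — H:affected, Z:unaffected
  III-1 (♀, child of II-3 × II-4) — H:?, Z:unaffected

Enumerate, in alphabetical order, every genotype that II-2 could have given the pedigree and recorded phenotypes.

II-2 ∈ {HH Zz, Hh Zz}

H/I-1 un ·: HH|Hh
H/I-2 un ·: HH|Hh
H/II-1 un I-1×I-2: HH|Hh
H/II-2 un I-1×I-2: HH|Hh
H/II-3 ? I-1×I-2: HH|Hh|hh
H/II-4 aff ·: hh
H/III-1 ? II-3×II-4: Hh|hh
⇒ H over [I-1,I-2,II-1,II-2,II-3,II-4,III-1]: 41 consistent
Z/I-1 aff ·: zz
Z/I-2 ? ·: ZZ|Zz
Z/II-1 un I-1×I-2: Zz
Z/II-2 un I-1×I-2: Zz
Z/II-3 ? I-1×I-2: Zz|zz
Z/II-4 un ·: ZZ|Zz
Z/III-1 un II-3×II-4: ZZ|Zz
⇒ Z over [I-1,I-2,II-1,II-2,II-3,II-4,III-1]: 10 consistent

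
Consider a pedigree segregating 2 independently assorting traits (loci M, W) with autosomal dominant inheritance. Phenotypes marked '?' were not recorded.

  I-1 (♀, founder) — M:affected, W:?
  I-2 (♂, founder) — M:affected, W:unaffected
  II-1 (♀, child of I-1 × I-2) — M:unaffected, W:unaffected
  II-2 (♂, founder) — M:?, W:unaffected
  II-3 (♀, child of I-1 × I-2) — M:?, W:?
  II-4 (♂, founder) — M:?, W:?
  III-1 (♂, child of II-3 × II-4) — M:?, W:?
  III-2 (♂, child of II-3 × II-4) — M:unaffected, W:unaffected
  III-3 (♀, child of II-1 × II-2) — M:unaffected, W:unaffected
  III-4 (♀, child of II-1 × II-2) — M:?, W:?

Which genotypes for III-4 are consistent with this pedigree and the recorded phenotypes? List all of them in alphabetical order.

III-4 ∈ {Mm ww, mm ww}

M/I-1 aff ·: Mm
M/I-2 aff ·: Mm
M/II-1 un I-1×I-2: mm
M/II-2 ? ·: mm|Mm
M/II-3 ? I-1×I-2: mm|Mm
M/II-4 ? ·: mm|Mm
M/III-1 ? II-3×II-4: mm|Mm|MM
M/III-2 un II-3×II-4: mm
M/III-3 un II-1×II-2: mm
M/III-4 ? II-1×II-2: mm|Mm
⇒ M over [I-1,I-2,II-1,II-2,II-3,II-4,III-1,III-2,III-3,III-4]: 24 consistent
W/I-1 ? ·: ww|Ww
W/I-2 un ·: ww
W/II-1 un I-1×I-2: ww
W/II-2 un ·: ww
W/II-3 ? I-1×I-2: ww|Ww
W/II-4 ? ·: ww|Ww
W/III-1 ? II-3×II-4: ww|Ww|WW
W/III-2 un II-3×II-4: ww
W/III-3 un II-1×II-2: ww
W/III-4 ? II-1×II-2: ww
⇒ W over [I-1,I-2,II-1,II-2,II-3,II-4,III-1,III-2,III-3,III-4]: 11 consistent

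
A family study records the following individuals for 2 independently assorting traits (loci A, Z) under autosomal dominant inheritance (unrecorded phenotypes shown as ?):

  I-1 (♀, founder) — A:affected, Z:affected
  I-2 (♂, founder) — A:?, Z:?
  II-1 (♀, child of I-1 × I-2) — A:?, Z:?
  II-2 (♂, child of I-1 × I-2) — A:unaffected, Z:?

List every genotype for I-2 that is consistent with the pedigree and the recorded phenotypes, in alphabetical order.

A/I-1 aff ·: Aa
A/I-2 ? ·: aa|Aa
A/II-1 ? I-1×I-2: aa|Aa|AA
A/II-2 un I-1×I-2: aa
⇒ A over [I-1,I-2,II-1,II-2]: 5 consistent
Z/I-1 aff ·: Zz|ZZ
Z/I-2 ? ·: zz|Zz|ZZ
Z/II-1 ? I-1×I-2: zz|Zz|ZZ
Z/II-2 ? I-1×I-2: zz|Zz|ZZ
⇒ Z over [I-1,I-2,II-1,II-2]: 23 consistent

I-2 ∈ {Aa ZZ, Aa Zz, Aa zz, aa ZZ, aa Zz, aa zz}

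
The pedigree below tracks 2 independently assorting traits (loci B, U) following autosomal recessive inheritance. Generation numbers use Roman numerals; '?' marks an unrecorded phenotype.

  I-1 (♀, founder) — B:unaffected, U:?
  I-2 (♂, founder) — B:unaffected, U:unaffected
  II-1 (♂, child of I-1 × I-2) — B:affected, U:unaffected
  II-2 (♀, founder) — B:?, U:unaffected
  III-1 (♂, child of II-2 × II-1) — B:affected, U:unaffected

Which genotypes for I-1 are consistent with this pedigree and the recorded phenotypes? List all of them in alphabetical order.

B/I-1 un ·: Bb
B/I-2 un ·: Bb
B/II-1 aff I-1×I-2: bb
B/II-2 ? ·: Bb|bb
B/III-1 aff II-2×II-1: bb
⇒ B over [I-1,I-2,II-1,II-2,III-1]: 2 consistent
U/I-1 ? ·: UU|Uu|uu
U/I-2 un ·: UU|Uu
U/II-1 un I-1×I-2: UU|Uu
U/II-2 un ·: UU|Uu
U/III-1 un II-2×II-1: UU|Uu
⇒ U over [I-1,I-2,II-1,II-2,III-1]: 32 consistent

I-1 ∈ {Bb UU, Bb Uu, Bb uu}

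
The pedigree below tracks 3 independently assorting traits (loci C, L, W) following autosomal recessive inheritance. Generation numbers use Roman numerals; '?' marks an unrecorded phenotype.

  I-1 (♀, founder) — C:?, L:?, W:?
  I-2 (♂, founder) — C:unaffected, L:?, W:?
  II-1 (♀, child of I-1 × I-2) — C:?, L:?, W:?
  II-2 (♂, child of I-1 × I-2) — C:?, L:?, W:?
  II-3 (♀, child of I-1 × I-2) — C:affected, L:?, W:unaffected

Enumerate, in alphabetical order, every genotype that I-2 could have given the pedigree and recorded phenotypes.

I-2 ∈ {Cc LL WW, Cc LL Ww, Cc LL ww, Cc Ll WW, Cc Ll Ww, Cc Ll ww, Cc ll WW, Cc ll Ww, Cc ll ww}

C/I-1 ? ·: Cc|cc
C/I-2 un ·: Cc
C/II-1 ? I-1×I-2: CC|Cc|cc
C/II-2 ? I-1×I-2: CC|Cc|cc
C/II-3 aff I-1×I-2: cc
⇒ C over [I-1,I-2,II-1,II-2,II-3]: 13 consistent
L/I-1 ? ·: LL|Ll|ll
L/I-2 ? ·: LL|Ll|ll
L/II-1 ? I-1×I-2: LL|Ll|ll
L/II-2 ? I-1×I-2: LL|Ll|ll
L/II-3 ? I-1×I-2: LL|Ll|ll
⇒ L over [I-1,I-2,II-1,II-2,II-3]: 63 consistent
W/I-1 ? ·: WW|Ww|ww
W/I-2 ? ·: WW|Ww|ww
W/II-1 ? I-1×I-2: WW|Ww|ww
W/II-2 ? I-1×I-2: WW|Ww|ww
W/II-3 un I-1×I-2: WW|Ww
⇒ W over [I-1,I-2,II-1,II-2,II-3]: 45 consistent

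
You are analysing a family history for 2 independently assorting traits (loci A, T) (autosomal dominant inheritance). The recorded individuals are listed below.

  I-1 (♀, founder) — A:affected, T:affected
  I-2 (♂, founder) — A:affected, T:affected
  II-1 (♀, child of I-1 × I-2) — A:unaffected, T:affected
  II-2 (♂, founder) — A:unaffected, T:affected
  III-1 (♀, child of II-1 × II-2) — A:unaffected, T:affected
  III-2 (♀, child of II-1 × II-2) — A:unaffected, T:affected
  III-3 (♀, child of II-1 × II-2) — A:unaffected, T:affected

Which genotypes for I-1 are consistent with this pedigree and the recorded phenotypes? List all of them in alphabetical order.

A/I-1 aff ·: Aa
A/I-2 aff ·: Aa
A/II-1 un I-1×I-2: aa
A/II-2 un ·: aa
A/III-1 un II-1×II-2: aa
A/III-2 un II-1×II-2: aa
A/III-3 un II-1×II-2: aa
⇒ A over [I-1,I-2,II-1,II-2,III-1,III-2,III-3]: 1 consistent
T/I-1 aff ·: Tt|TT
T/I-2 aff ·: Tt|TT
T/II-1 aff I-1×I-2: Tt|TT
T/II-2 aff ·: Tt|TT
T/III-1 aff II-1×II-2: Tt|TT
T/III-2 aff II-1×II-2: Tt|TT
T/III-3 aff II-1×II-2: Tt|TT
⇒ T over [I-1,I-2,II-1,II-2,III-1,III-2,III-3]: 84 consistent

I-1 ∈ {Aa TT, Aa Tt}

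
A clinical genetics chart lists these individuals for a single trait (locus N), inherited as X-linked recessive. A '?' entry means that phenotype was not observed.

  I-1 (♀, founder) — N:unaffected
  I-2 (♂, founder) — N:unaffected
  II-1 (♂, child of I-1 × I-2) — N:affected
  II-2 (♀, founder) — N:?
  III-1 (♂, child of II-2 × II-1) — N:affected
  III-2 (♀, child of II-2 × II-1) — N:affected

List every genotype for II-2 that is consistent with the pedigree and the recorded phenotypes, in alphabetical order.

II-2 ∈ {X^NX^n, X^nX^n}

N/I-1 un ·: X^NX^n
N/I-2 un ·: X^NY
N/II-1 aff I-1×I-2: X^nY
N/II-2 ? ·: X^NX^n|X^nX^n
N/III-1 aff II-2×II-1: X^nY
N/III-2 aff II-2×II-1: X^nX^n
⇒ N over [I-1,I-2,II-1,II-2,III-1,III-2]: 2 consistent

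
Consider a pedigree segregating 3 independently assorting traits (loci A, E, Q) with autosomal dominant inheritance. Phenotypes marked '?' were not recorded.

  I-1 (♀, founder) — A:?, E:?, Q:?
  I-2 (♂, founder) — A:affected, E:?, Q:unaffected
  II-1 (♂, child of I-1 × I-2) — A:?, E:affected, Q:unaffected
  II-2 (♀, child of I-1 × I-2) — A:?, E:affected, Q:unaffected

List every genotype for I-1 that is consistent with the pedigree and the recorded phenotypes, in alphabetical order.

A/I-1 ? ·: aa|Aa|AA
A/I-2 aff ·: Aa|AA
A/II-1 ? I-1×I-2: aa|Aa|AA
A/II-2 ? I-1×I-2: aa|Aa|AA
⇒ A over [I-1,I-2,II-1,II-2]: 23 consistent
E/I-1 ? ·: ee|Ee|EE
E/I-2 ? ·: ee|Ee|EE
E/II-1 aff I-1×I-2: Ee|EE
E/II-2 aff I-1×I-2: Ee|EE
⇒ E over [I-1,I-2,II-1,II-2]: 17 consistent
Q/I-1 ? ·: qq|Qq
Q/I-2 un ·: qq
Q/II-1 un I-1×I-2: qq
Q/II-2 un I-1×I-2: qq
⇒ Q over [I-1,I-2,II-1,II-2]: 2 consistent

I-1 ∈ {AA EE Qq, AA EE qq, AA Ee Qq, AA Ee qq, AA ee Qq, AA ee qq, Aa EE Qq, Aa EE qq, Aa Ee Qq, Aa Ee qq, Aa ee Qq, Aa ee qq, aa EE Qq, aa EE qq, aa Ee Qq, aa Ee qq, aa ee Qq, aa ee qq}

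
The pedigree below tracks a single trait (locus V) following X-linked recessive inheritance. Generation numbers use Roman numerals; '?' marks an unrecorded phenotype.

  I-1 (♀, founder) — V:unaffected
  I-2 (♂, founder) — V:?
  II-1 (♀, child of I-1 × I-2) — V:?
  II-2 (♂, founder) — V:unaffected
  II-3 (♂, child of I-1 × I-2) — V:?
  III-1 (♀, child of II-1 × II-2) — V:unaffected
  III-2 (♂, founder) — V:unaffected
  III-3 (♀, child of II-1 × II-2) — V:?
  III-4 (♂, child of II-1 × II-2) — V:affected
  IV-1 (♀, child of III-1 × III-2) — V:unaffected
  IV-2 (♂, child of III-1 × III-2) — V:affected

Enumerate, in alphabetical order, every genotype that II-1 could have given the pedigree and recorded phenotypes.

V/I-1 un ·: X^VX^V|X^VX^v
V/I-2 ? ·: X^VY|X^vY
V/II-1 ? I-1×I-2: X^VX^v|X^vX^v
V/II-2 un ·: X^VY
V/II-3 ? I-1×I-2: X^VY|X^vY
V/III-1 un II-1×II-2: X^VX^v
V/III-2 un ·: X^VY
V/III-3 ? II-1×II-2: X^VX^V|X^VX^v
V/III-4 aff II-1×II-2: X^vY
V/IV-1 un III-1×III-2: X^VX^V|X^VX^v
V/IV-2 aff III-1×III-2: X^vY
⇒ V over [I-1,I-2,II-1,II-2,II-3,III-1,III-2,III-3,III-4,IV-1,IV-2]: 24 consistent

II-1 ∈ {X^VX^v, X^vX^v}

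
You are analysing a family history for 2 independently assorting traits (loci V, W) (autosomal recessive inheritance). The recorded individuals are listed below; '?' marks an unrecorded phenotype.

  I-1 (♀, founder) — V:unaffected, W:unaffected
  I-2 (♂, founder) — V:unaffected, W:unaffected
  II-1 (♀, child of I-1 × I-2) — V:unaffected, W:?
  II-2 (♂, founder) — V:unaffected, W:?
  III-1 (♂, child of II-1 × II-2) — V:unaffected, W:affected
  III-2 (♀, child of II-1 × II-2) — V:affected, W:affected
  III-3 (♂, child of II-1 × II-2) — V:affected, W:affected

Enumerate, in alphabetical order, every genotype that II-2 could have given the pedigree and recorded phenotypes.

V/I-1 un ·: VV|Vv
V/I-2 un ·: VV|Vv
V/II-1 un I-1×I-2: Vv
V/II-2 un ·: Vv
V/III-1 un II-1×II-2: VV|Vv
V/III-2 aff II-1×II-2: vv
V/III-3 aff II-1×II-2: vv
⇒ V over [I-1,I-2,II-1,II-2,III-1,III-2,III-3]: 6 consistent
W/I-1 un ·: WW|Ww
W/I-2 un ·: WW|Ww
W/II-1 ? I-1×I-2: Ww|ww
W/II-2 ? ·: Ww|ww
W/III-1 aff II-1×II-2: ww
W/III-2 aff II-1×II-2: ww
W/III-3 aff II-1×II-2: ww
⇒ W over [I-1,I-2,II-1,II-2,III-1,III-2,III-3]: 8 consistent

II-2 ∈ {Vv Ww, Vv ww}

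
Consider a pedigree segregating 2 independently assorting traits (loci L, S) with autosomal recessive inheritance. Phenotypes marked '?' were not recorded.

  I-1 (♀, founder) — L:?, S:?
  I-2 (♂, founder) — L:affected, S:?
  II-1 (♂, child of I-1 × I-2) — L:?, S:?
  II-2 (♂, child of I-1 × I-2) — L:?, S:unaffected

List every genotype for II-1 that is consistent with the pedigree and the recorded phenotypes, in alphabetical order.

II-1 ∈ {Ll SS, Ll Ss, Ll ss, ll SS, ll Ss, ll ss}

L/I-1 ? ·: LL|Ll|ll
L/I-2 aff ·: ll
L/II-1 ? I-1×I-2: Ll|ll
L/II-2 ? I-1×I-2: Ll|ll
⇒ L over [I-1,I-2,II-1,II-2]: 6 consistent
S/I-1 ? ·: SS|Ss|ss
S/I-2 ? ·: SS|Ss|ss
S/II-1 ? I-1×I-2: SS|Ss|ss
S/II-2 un I-1×I-2: SS|Ss
⇒ S over [I-1,I-2,II-1,II-2]: 21 consistent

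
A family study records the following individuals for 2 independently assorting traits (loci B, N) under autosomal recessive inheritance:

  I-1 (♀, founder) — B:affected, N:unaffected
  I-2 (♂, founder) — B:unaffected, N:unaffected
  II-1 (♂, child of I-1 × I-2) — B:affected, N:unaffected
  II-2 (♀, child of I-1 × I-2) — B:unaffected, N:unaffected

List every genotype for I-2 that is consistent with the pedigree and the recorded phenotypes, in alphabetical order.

I-2 ∈ {Bb NN, Bb Nn}

B/I-1 aff ·: bb
B/I-2 un ·: Bb
B/II-1 aff I-1×I-2: bb
B/II-2 un I-1×I-2: Bb
⇒ B over [I-1,I-2,II-1,II-2]: 1 consistent
N/I-1 un ·: NN|Nn
N/I-2 un ·: NN|Nn
N/II-1 un I-1×I-2: NN|Nn
N/II-2 un I-1×I-2: NN|Nn
⇒ N over [I-1,I-2,II-1,II-2]: 13 consistent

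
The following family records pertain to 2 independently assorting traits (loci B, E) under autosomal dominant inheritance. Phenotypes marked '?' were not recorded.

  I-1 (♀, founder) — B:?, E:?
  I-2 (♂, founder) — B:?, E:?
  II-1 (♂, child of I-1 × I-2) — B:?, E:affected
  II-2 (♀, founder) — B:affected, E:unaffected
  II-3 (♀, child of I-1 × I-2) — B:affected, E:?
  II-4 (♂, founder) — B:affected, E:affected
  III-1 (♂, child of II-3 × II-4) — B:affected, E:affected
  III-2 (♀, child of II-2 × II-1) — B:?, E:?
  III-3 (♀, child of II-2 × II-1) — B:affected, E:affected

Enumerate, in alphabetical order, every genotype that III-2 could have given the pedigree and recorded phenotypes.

III-2 ∈ {BB Ee, BB ee, Bb Ee, Bb ee, bb Ee, bb ee}

B/I-1 ? ·: bb|Bb|BB
B/I-2 ? ·: bb|Bb|BB
B/II-1 ? I-1×I-2: bb|Bb|BB
B/II-2 aff ·: Bb|BB
B/II-3 aff I-1×I-2: Bb|BB
B/II-4 aff ·: Bb|BB
B/III-1 aff II-3×II-4: Bb|BB
B/III-2 ? II-2×II-1: bb|Bb|BB
B/III-3 aff II-2×II-1: Bb|BB
⇒ B over [I-1,I-2,II-1,II-2,II-3,II-4,III-1,III-2,III-3]: 535 consistent
E/I-1 ? ·: ee|Ee|EE
E/I-2 ? ·: ee|Ee|EE
E/II-1 aff I-1×I-2: Ee|EE
E/II-2 un ·: ee
E/II-3 ? I-1×I-2: ee|Ee|EE
E/II-4 aff ·: Ee|EE
E/III-1 aff II-3×II-4: Ee|EE
E/III-2 ? II-2×II-1: ee|Ee
E/III-3 aff II-2×II-1: Ee
⇒ E over [I-1,I-2,II-1,II-2,II-3,II-4,III-1,III-2,III-3]: 112 consistent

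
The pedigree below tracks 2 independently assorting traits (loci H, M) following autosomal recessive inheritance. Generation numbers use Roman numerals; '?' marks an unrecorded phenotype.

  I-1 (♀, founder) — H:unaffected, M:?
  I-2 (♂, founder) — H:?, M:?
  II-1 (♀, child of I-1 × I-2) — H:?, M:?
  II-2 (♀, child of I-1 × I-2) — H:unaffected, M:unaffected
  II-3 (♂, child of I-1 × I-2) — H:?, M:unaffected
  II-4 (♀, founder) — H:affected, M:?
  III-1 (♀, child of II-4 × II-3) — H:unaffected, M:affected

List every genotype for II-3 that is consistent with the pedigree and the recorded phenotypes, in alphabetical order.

H/I-1 un ·: HH|Hh
H/I-2 ? ·: HH|Hh|hh
H/II-1 ? I-1×I-2: HH|Hh|hh
H/II-2 un I-1×I-2: HH|Hh
H/II-3 ? I-1×I-2: HH|Hh
H/II-4 aff ·: hh
H/III-1 un II-4×II-3: Hh
⇒ H over [I-1,I-2,II-1,II-2,II-3,II-4,III-1]: 32 consistent
M/I-1 ? ·: MM|Mm|mm
M/I-2 ? ·: MM|Mm|mm
M/II-1 ? I-1×I-2: MM|Mm|mm
M/II-2 un I-1×I-2: MM|Mm
M/II-3 un I-1×I-2: Mm
M/II-4 ? ·: Mm|mm
M/III-1 aff II-4×II-3: mm
⇒ M over [I-1,I-2,II-1,II-2,II-3,II-4,III-1]: 40 consistent

II-3 ∈ {HH Mm, Hh Mm}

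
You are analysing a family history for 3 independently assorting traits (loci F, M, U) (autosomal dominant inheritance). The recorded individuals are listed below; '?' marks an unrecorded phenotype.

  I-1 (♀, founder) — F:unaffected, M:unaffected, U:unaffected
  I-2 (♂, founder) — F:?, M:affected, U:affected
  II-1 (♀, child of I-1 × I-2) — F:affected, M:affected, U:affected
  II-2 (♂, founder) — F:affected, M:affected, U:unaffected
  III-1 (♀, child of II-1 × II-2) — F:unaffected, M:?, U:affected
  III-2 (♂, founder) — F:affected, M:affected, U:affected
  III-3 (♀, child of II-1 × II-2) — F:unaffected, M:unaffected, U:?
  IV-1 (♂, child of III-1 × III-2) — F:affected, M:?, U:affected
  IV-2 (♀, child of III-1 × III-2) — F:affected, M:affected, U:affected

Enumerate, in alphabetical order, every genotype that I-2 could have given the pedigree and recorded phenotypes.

F/I-1 un ·: ff
F/I-2 ? ·: Ff|FF
F/II-1 aff I-1×I-2: Ff
F/II-2 aff ·: Ff
F/III-1 un II-1×II-2: ff
F/III-2 aff ·: Ff|FF
F/III-3 un II-1×II-2: ff
F/IV-1 aff III-1×III-2: Ff
F/IV-2 aff III-1×III-2: Ff
⇒ F over [I-1,I-2,II-1,II-2,III-1,III-2,III-3,IV-1,IV-2]: 4 consistent
M/I-1 un ·: mm
M/I-2 aff ·: Mm|MM
M/II-1 aff I-1×I-2: Mm
M/II-2 aff ·: Mm
M/III-1 ? II-1×II-2: mm|Mm|MM
M/III-2 aff ·: Mm|MM
M/III-3 un II-1×II-2: mm
M/IV-1 ? III-1×III-2: mm|Mm|MM
M/IV-2 aff III-1×III-2: Mm|MM
⇒ M over [I-1,I-2,II-1,II-2,III-1,III-2,III-3,IV-1,IV-2]: 36 consistent
U/I-1 un ·: uu
U/I-2 aff ·: Uu|UU
U/II-1 aff I-1×I-2: Uu
U/II-2 un ·: uu
U/III-1 aff II-1×II-2: Uu
U/III-2 aff ·: Uu|UU
U/III-3 ? II-1×II-2: uu|Uu
U/IV-1 aff III-1×III-2: Uu|UU
U/IV-2 aff III-1×III-2: Uu|UU
⇒ U over [I-1,I-2,II-1,II-2,III-1,III-2,III-3,IV-1,IV-2]: 32 consistent

I-2 ∈ {FF MM UU, FF MM Uu, FF Mm UU, FF Mm Uu, Ff MM UU, Ff MM Uu, Ff Mm UU, Ff Mm Uu}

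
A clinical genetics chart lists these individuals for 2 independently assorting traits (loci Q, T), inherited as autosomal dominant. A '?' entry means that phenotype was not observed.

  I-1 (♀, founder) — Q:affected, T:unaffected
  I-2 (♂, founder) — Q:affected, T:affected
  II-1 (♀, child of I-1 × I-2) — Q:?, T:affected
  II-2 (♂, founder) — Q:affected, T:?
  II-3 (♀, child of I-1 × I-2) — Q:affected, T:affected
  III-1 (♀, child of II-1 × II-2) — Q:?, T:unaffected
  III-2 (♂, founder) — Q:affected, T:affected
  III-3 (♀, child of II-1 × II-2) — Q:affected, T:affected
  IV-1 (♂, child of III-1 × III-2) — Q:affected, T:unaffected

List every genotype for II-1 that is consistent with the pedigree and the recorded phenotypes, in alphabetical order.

Q/I-1 aff ·: Qq|QQ
Q/I-2 aff ·: Qq|QQ
Q/II-1 ? I-1×I-2: qq|Qq|QQ
Q/II-2 aff ·: Qq|QQ
Q/II-3 aff I-1×I-2: Qq|QQ
Q/III-1 ? II-1×II-2: qq|Qq|QQ
Q/III-2 aff ·: Qq|QQ
Q/III-3 aff II-1×II-2: Qq|QQ
Q/IV-1 aff III-1×III-2: Qq|QQ
⇒ Q over [I-1,I-2,II-1,II-2,II-3,III-1,III-2,III-3,IV-1]: 331 consistent
T/I-1 un ·: tt
T/I-2 aff ·: Tt|TT
T/II-1 aff I-1×I-2: Tt
T/II-2 ? ·: tt|Tt
T/II-3 aff I-1×I-2: Tt
T/III-1 un II-1×II-2: tt
T/III-2 aff ·: Tt
T/III-3 aff II-1×II-2: Tt|TT
T/IV-1 un III-1×III-2: tt
⇒ T over [I-1,I-2,II-1,II-2,II-3,III-1,III-2,III-3,IV-1]: 6 consistent

II-1 ∈ {QQ Tt, Qq Tt, qq Tt}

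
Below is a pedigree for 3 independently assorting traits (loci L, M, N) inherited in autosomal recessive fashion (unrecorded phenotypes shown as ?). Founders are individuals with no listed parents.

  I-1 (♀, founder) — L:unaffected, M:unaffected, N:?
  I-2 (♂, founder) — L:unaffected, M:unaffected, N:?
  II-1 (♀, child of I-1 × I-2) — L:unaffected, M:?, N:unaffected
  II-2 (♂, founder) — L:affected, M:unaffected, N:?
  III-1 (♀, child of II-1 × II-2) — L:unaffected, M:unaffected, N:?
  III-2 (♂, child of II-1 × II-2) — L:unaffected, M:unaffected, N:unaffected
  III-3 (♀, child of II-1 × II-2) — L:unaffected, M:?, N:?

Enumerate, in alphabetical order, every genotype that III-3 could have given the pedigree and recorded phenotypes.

III-3 ∈ {Ll MM NN, Ll MM Nn, Ll MM nn, Ll Mm NN, Ll Mm Nn, Ll Mm nn, Ll mm NN, Ll mm Nn, Ll mm nn}

L/I-1 un ·: LL|Ll
L/I-2 un ·: LL|Ll
L/II-1 un I-1×I-2: LL|Ll
L/II-2 aff ·: ll
L/III-1 un II-1×II-2: Ll
L/III-2 un II-1×II-2: Ll
L/III-3 un II-1×II-2: Ll
⇒ L over [I-1,I-2,II-1,II-2,III-1,III-2,III-3]: 7 consistent
M/I-1 un ·: MM|Mm
M/I-2 un ·: MM|Mm
M/II-1 ? I-1×I-2: MM|Mm|mm
M/II-2 un ·: MM|Mm
M/III-1 un II-1×II-2: MM|Mm
M/III-2 un II-1×II-2: MM|Mm
M/III-3 ? II-1×II-2: MM|Mm|mm
⇒ M over [I-1,I-2,II-1,II-2,III-1,III-2,III-3]: 99 consistent
N/I-1 ? ·: NN|Nn|nn
N/I-2 ? ·: NN|Nn|nn
N/II-1 un I-1×I-2: NN|Nn
N/II-2 ? ·: NN|Nn|nn
N/III-1 ? II-1×II-2: NN|Nn|nn
N/III-2 un II-1×II-2: NN|Nn
N/III-3 ? II-1×II-2: NN|Nn|nn
⇒ N over [I-1,I-2,II-1,II-2,III-1,III-2,III-3]: 250 consistent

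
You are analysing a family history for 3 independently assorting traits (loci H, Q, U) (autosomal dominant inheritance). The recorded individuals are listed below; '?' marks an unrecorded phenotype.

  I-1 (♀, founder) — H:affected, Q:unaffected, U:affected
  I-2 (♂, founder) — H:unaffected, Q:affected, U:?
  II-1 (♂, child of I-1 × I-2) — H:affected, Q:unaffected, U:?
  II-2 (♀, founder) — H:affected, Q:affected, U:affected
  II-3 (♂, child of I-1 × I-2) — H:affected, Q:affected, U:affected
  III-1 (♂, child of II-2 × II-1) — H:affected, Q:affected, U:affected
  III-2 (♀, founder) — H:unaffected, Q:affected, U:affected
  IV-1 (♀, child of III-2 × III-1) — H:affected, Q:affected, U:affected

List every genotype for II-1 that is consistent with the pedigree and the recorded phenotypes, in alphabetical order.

H/I-1 aff ·: Hh|HH
H/I-2 un ·: hh
H/II-1 aff I-1×I-2: Hh
H/II-2 aff ·: Hh|HH
H/II-3 aff I-1×I-2: Hh
H/III-1 aff II-2×II-1: Hh|HH
H/III-2 un ·: hh
H/IV-1 aff III-2×III-1: Hh
⇒ H over [I-1,I-2,II-1,II-2,II-3,III-1,III-2,IV-1]: 8 consistent
Q/I-1 un ·: qq
Q/I-2 aff ·: Qq
Q/II-1 un I-1×I-2: qq
Q/II-2 aff ·: Qq|QQ
Q/II-3 aff I-1×I-2: Qq
Q/III-1 aff II-2×II-1: Qq
Q/III-2 aff ·: Qq|QQ
Q/IV-1 aff III-2×III-1: Qq|QQ
⇒ Q over [I-1,I-2,II-1,II-2,II-3,III-1,III-2,IV-1]: 8 consistent
U/I-1 aff ·: Uu|UU
U/I-2 ? ·: uu|Uu|UU
U/II-1 ? I-1×I-2: uu|Uu|UU
U/II-2 aff ·: Uu|UU
U/II-3 aff I-1×I-2: Uu|UU
U/III-1 aff II-2×II-1: Uu|UU
U/III-2 aff ·: Uu|UU
U/IV-1 aff III-2×III-1: Uu|UU
⇒ U over [I-1,I-2,II-1,II-2,II-3,III-1,III-2,IV-1]: 206 consistent

II-1 ∈ {Hh qq UU, Hh qq Uu, Hh qq uu}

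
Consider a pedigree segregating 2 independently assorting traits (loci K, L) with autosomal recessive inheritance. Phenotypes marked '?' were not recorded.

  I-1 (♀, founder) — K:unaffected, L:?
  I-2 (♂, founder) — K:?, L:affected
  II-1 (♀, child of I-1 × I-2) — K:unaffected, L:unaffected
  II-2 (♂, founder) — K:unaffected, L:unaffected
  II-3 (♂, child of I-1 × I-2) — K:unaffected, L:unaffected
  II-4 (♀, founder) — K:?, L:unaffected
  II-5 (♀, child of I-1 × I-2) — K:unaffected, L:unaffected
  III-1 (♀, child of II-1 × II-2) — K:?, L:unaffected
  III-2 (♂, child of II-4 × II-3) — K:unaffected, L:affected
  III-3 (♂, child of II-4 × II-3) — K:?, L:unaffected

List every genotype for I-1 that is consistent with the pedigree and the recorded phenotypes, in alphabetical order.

K/I-1 un ·: KK|Kk
K/I-2 ? ·: KK|Kk|kk
K/II-1 un I-1×I-2: KK|Kk
K/II-2 un ·: KK|Kk
K/II-3 un I-1×I-2: KK|Kk
K/II-4 ? ·: KK|Kk|kk
K/II-5 un I-1×I-2: KK|Kk
K/III-1 ? II-1×II-2: KK|Kk|kk
K/III-2 un II-4×II-3: KK|Kk
K/III-3 ? II-4×II-3: KK|Kk|kk
⇒ K over [I-1,I-2,II-1,II-2,II-3,II-4,II-5,III-1,III-2,III-3]: 1002 consistent
L/I-1 ? ·: LL|Ll
L/I-2 aff ·: ll
L/II-1 un I-1×I-2: Ll
L/II-2 un ·: LL|Ll
L/II-3 un I-1×I-2: Ll
L/II-4 un ·: Ll
L/II-5 un I-1×I-2: Ll
L/III-1 un II-1×II-2: LL|Ll
L/III-2 aff II-4×II-3: ll
L/III-3 un II-4×II-3: LL|Ll
⇒ L over [I-1,I-2,II-1,II-2,II-3,II-4,II-5,III-1,III-2,III-3]: 16 consistent

I-1 ∈ {KK LL, KK Ll, Kk LL, Kk Ll}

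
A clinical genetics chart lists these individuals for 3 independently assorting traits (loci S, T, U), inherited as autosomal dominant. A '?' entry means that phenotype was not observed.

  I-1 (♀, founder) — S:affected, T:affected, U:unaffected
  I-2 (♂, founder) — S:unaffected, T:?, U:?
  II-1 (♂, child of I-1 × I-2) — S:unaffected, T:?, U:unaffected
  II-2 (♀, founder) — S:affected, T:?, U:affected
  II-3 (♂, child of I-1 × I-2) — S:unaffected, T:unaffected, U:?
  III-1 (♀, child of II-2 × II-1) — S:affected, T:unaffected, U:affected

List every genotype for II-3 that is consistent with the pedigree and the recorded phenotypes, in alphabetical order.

II-3 ∈ {ss tt Uu, ss tt uu}

S/I-1 aff ·: Ss
S/I-2 un ·: ss
S/II-1 un I-1×I-2: ss
S/II-2 aff ·: Ss|SS
S/II-3 un I-1×I-2: ss
S/III-1 aff II-2×II-1: Ss
⇒ S over [I-1,I-2,II-1,II-2,II-3,III-1]: 2 consistent
T/I-1 aff ·: Tt
T/I-2 ? ·: tt|Tt
T/II-1 ? I-1×I-2: tt|Tt
T/II-2 ? ·: tt|Tt
T/II-3 un I-1×I-2: tt
T/III-1 un II-2×II-1: tt
⇒ T over [I-1,I-2,II-1,II-2,II-3,III-1]: 8 consistent
U/I-1 un ·: uu
U/I-2 ? ·: uu|Uu
U/II-1 un I-1×I-2: uu
U/II-2 aff ·: Uu|UU
U/II-3 ? I-1×I-2: uu|Uu
U/III-1 aff II-2×II-1: Uu
⇒ U over [I-1,I-2,II-1,II-2,II-3,III-1]: 6 consistent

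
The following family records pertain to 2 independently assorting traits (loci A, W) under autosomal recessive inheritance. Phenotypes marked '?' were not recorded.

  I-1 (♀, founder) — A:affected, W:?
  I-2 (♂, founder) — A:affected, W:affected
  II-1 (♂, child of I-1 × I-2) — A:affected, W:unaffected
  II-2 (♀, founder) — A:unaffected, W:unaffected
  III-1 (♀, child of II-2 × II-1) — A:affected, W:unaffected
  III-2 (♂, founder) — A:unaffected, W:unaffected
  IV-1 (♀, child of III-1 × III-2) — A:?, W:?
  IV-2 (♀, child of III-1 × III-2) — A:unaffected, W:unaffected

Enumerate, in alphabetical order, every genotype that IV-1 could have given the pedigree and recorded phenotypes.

A/I-1 aff ·: aa
A/I-2 aff ·: aa
A/II-1 aff I-1×I-2: aa
A/II-2 un ·: Aa
A/III-1 aff II-2×II-1: aa
A/III-2 un ·: AA|Aa
A/IV-1 ? III-1×III-2: Aa|aa
A/IV-2 un III-1×III-2: Aa
⇒ A over [I-1,I-2,II-1,II-2,III-1,III-2,IV-1,IV-2]: 3 consistent
W/I-1 ? ·: WW|Ww
W/I-2 aff ·: ww
W/II-1 un I-1×I-2: Ww
W/II-2 un ·: WW|Ww
W/III-1 un II-2×II-1: WW|Ww
W/III-2 un ·: WW|Ww
W/IV-1 ? III-1×III-2: WW|Ww|ww
W/IV-2 un III-1×III-2: WW|Ww
⇒ W over [I-1,I-2,II-1,II-2,III-1,III-2,IV-1,IV-2]: 60 consistent

IV-1 ∈ {Aa WW, Aa Ww, Aa ww, aa WW, aa Ww, aa ww}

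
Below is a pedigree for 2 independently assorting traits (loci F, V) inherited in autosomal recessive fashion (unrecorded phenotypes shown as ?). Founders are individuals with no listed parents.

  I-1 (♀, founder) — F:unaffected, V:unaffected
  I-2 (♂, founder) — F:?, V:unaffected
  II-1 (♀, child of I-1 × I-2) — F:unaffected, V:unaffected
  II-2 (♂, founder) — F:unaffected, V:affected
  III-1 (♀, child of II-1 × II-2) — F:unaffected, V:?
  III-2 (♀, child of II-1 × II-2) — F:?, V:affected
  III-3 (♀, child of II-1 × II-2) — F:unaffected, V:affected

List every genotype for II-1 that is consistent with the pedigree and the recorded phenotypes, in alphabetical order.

II-1 ∈ {FF Vv, Ff Vv}

F/I-1 un ·: FF|Ff
F/I-2 ? ·: FF|Ff|ff
F/II-1 un I-1×I-2: FF|Ff
F/II-2 un ·: FF|Ff
F/III-1 un II-1×II-2: FF|Ff
F/III-2 ? II-1×II-2: FF|Ff|ff
F/III-3 un II-1×II-2: FF|Ff
⇒ F over [I-1,I-2,II-1,II-2,III-1,III-2,III-3]: 136 consistent
V/I-1 un ·: VV|Vv
V/I-2 un ·: VV|Vv
V/II-1 un I-1×I-2: Vv
V/II-2 aff ·: vv
V/III-1 ? II-1×II-2: Vv|vv
V/III-2 aff II-1×II-2: vv
V/III-3 aff II-1×II-2: vv
⇒ V over [I-1,I-2,II-1,II-2,III-1,III-2,III-3]: 6 consistent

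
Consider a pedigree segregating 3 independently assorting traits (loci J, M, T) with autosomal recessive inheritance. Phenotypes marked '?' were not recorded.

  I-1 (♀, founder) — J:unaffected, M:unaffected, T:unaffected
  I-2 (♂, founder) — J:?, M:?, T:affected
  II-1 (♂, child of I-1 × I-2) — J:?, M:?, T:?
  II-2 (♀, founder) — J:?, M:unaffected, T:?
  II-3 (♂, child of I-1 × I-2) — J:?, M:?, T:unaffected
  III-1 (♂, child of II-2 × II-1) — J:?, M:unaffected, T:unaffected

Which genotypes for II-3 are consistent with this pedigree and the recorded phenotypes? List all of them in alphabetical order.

J/I-1 un ·: JJ|Jj
J/I-2 ? ·: JJ|Jj|jj
J/II-1 ? I-1×I-2: JJ|Jj|jj
J/II-2 ? ·: JJ|Jj|jj
J/II-3 ? I-1×I-2: JJ|Jj|jj
J/III-1 ? II-2×II-1: JJ|Jj|jj
⇒ J over [I-1,I-2,II-1,II-2,II-3,III-1]: 122 consistent
M/I-1 un ·: MM|Mm
M/I-2 ? ·: MM|Mm|mm
M/II-1 ? I-1×I-2: MM|Mm|mm
M/II-2 un ·: MM|Mm
M/II-3 ? I-1×I-2: MM|Mm|mm
M/III-1 un II-2×II-1: MM|Mm
⇒ M over [I-1,I-2,II-1,II-2,II-3,III-1]: 74 consistent
T/I-1 un ·: TT|Tt
T/I-2 aff ·: tt
T/II-1 ? I-1×I-2: Tt|tt
T/II-2 ? ·: TT|Tt|tt
T/II-3 un I-1×I-2: Tt
T/III-1 un II-2×II-1: TT|Tt
⇒ T over [I-1,I-2,II-1,II-2,II-3,III-1]: 12 consistent

II-3 ∈ {JJ MM Tt, JJ Mm Tt, JJ mm Tt, Jj MM Tt, Jj Mm Tt, Jj mm Tt, jj MM Tt, jj Mm Tt, jj mm Tt}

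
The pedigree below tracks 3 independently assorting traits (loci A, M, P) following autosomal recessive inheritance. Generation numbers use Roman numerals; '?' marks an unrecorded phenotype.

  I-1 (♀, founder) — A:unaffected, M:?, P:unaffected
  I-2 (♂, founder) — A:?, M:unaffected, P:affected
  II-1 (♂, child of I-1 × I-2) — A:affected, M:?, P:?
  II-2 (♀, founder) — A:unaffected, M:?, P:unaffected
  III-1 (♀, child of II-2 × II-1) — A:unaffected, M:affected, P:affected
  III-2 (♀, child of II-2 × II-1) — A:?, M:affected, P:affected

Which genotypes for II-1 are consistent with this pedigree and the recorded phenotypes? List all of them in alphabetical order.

A/I-1 un ·: Aa
A/I-2 ? ·: Aa|aa
A/II-1 aff I-1×I-2: aa
A/II-2 un ·: AA|Aa
A/III-1 un II-2×II-1: Aa
A/III-2 ? II-2×II-1: Aa|aa
⇒ A over [I-1,I-2,II-1,II-2,III-1,III-2]: 6 consistent
M/I-1 ? ·: MM|Mm|mm
M/I-2 un ·: MM|Mm
M/II-1 ? I-1×I-2: Mm|mm
M/II-2 ? ·: Mm|mm
M/III-1 aff II-2×II-1: mm
M/III-2 aff II-2×II-1: mm
⇒ M over [I-1,I-2,II-1,II-2,III-1,III-2]: 14 consistent
P/I-1 un ·: PP|Pp
P/I-2 aff ·: pp
P/II-1 ? I-1×I-2: Pp|pp
P/II-2 un ·: Pp
P/III-1 aff II-2×II-1: pp
P/III-2 aff II-2×II-1: pp
⇒ P over [I-1,I-2,II-1,II-2,III-1,III-2]: 3 consistent

II-1 ∈ {aa Mm Pp, aa Mm pp, aa mm Pp, aa mm pp}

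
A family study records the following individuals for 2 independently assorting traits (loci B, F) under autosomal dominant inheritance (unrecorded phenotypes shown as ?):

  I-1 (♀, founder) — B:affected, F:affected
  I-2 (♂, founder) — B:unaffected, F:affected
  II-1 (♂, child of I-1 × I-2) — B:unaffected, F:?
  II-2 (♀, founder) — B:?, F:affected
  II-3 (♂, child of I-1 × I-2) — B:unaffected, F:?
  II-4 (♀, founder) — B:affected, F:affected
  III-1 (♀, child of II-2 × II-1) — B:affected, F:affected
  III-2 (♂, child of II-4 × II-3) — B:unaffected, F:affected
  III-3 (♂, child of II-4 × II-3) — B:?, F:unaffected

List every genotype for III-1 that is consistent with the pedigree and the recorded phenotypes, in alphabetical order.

III-1 ∈ {Bb FF, Bb Ff}

B/I-1 aff ·: Bb
B/I-2 un ·: bb
B/II-1 un I-1×I-2: bb
B/II-2 ? ·: Bb|BB
B/II-3 un I-1×I-2: bb
B/II-4 aff ·: Bb
B/III-1 aff II-2×II-1: Bb
B/III-2 un II-4×II-3: bb
B/III-3 ? II-4×II-3: bb|Bb
⇒ B over [I-1,I-2,II-1,II-2,II-3,II-4,III-1,III-2,III-3]: 4 consistent
F/I-1 aff ·: Ff|FF
F/I-2 aff ·: Ff|FF
F/II-1 ? I-1×I-2: ff|Ff|FF
F/II-2 aff ·: Ff|FF
F/II-3 ? I-1×I-2: ff|Ff
F/II-4 aff ·: Ff
F/III-1 aff II-2×II-1: Ff|FF
F/III-2 aff II-4×II-3: Ff|FF
F/III-3 un II-4×II-3: ff
⇒ F over [I-1,I-2,II-1,II-2,II-3,II-4,III-1,III-2,III-3]: 55 consistent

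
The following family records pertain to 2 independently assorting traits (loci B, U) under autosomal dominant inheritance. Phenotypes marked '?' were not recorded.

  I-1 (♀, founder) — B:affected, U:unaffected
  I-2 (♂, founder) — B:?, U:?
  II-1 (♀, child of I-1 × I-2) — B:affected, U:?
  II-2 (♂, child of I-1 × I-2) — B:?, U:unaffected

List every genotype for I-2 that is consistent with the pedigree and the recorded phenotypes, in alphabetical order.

B/I-1 aff ·: Bb|BB
B/I-2 ? ·: bb|Bb|BB
B/II-1 aff I-1×I-2: Bb|BB
B/II-2 ? I-1×I-2: bb|Bb|BB
⇒ B over [I-1,I-2,II-1,II-2]: 18 consistent
U/I-1 un ·: uu
U/I-2 ? ·: uu|Uu
U/II-1 ? I-1×I-2: uu|Uu
U/II-2 un I-1×I-2: uu
⇒ U over [I-1,I-2,II-1,II-2]: 3 consistent

I-2 ∈ {BB Uu, BB uu, Bb Uu, Bb uu, bb Uu, bb uu}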